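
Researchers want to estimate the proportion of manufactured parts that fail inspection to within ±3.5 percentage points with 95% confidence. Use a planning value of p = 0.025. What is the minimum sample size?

For a proportion with margin E = 0.035 at 95% confidence, z = 1.960.
n = p̂(1−p̂)(z/E)² = 0.025 × 0.975 × (1.960/0.035)² = 76.44
Round up: n = 77.

77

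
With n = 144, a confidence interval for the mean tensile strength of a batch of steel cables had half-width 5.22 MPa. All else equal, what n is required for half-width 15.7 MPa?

Margin of error scales as 1/√n, so n₂ = n₁·(E₁/E₂)².
n₂ = 144 × (5.22/15.7)² = 144 × 0.1105 = 15.91
Round up: n₂ = 16.

16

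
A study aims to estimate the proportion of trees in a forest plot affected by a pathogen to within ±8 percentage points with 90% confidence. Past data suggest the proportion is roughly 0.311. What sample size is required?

For a proportion with margin E = 0.08 at 90% confidence, z = 1.645.
n = p̂(1−p̂)(z/E)² = 0.311 × 0.689 × (1.645/0.08)² = 90.60
Round up: n = 91.

91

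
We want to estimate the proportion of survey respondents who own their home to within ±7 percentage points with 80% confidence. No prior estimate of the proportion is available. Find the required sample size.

84

For a proportion with margin E = 0.07 at 80% confidence, z = 1.282.
With no prior estimate, use p = 0.5, which maximizes p(1−p) at 0.25.
n = 0.25 × (z/E)² = 0.25 × (1.282/0.07)² = 83.85
Round up: n = 84.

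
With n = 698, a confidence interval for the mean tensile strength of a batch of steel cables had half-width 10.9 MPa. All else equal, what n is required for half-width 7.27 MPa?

Margin of error scales as 1/√n, so n₂ = n₁·(E₁/E₂)².
n₂ = 698 × (10.9/7.27)² = 698 × 2.248 = 1569.10
Round up: n₂ = 1570.

1570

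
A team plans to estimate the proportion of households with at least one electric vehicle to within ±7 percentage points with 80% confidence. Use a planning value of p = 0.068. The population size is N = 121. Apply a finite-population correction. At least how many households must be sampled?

n = 19

For a proportion with margin E = 0.07 at 80% confidence, z = 1.282.
n = p̂(1−p̂)(z/E)² = 0.068 × 0.932 × (1.282/0.07)² = 21.26 — call this n₀.
Finite-population correction with N = 121: n = n₀ / (1 + (n₀−1)/N) = 21.26 / 1.167 = 18.22
Round up: n = 19.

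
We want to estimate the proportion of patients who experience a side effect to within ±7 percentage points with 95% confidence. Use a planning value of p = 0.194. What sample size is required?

For a proportion with margin E = 0.07 at 95% confidence, z = 1.960.
n = p̂(1−p̂)(z/E)² = 0.194 × 0.806 × (1.960/0.07)² = 122.59
Round up: n = 123.

123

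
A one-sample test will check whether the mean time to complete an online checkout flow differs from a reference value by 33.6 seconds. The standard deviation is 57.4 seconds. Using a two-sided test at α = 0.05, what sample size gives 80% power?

For a one-sample z-test, n = ((z_{α/2} + z_β)·σ/δ)².
z_{α/2} = 1.960 (two-sided α = 0.05); z_β = 0.842 (power 80% → β = 0.2).
n = (2.802 × 57.4 / 33.6)² = 22.91
Round up: n = 23.

23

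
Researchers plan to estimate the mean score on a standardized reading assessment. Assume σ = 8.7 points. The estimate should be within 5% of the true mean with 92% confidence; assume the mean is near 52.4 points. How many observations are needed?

For a mean, the margin of error is E = z·σ/√n, so n = (zσ/E)².
At 92% confidence, z = 1.751.
E = 5% of 52.4 = 2.62 points.
n = (1.751 × 8.7 / 2.62)² = 33.81
Round up: n = 34.

n = 34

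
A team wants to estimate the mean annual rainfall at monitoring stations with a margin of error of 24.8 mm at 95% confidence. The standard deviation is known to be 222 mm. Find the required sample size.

308

For a mean, the margin of error is E = z·σ/√n, so n = (zσ/E)².
At 95% confidence, z = 1.960.
n = (1.960 × 222 / 24.8)² = 307.83
Round up: n = 308.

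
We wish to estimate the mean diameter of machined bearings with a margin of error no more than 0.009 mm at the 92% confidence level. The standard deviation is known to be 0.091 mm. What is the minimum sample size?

314

For a mean, the margin of error is E = z·σ/√n, so n = (zσ/E)².
At 92% confidence, z = 1.751.
n = (1.751 × 0.091 / 0.009)² = 313.45
Round up: n = 314.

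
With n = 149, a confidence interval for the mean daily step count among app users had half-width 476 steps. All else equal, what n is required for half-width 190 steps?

936

Margin of error scales as 1/√n, so n₂ = n₁·(E₁/E₂)².
n₂ = 149 × (476/190)² = 149 × 6.276 = 935.12
Round up: n₂ = 936.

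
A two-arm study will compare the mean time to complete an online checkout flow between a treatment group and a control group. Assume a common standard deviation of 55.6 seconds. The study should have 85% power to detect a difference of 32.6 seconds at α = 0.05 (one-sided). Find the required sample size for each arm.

42 per group

For two equal groups, n per group = 2·((z_α + z_β)·σ/δ)².
z_α = 1.645; z_β = 1.036 (power 85%).
n = 2 × (2.681 × 55.6 / 32.6)² = 2 × 20.91 = 41.82
Round up: n = 42 per group.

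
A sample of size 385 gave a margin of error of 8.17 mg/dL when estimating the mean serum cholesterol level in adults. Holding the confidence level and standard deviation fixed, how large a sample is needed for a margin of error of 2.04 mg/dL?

Margin of error scales as 1/√n, so n₂ = n₁·(E₁/E₂)².
n₂ = 385 × (8.17/2.04)² = 385 × 16.04 = 6175.40
Round up: n₂ = 6176.

n = 6176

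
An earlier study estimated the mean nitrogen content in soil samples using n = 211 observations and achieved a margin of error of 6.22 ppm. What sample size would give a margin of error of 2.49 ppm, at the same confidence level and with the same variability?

1317

Margin of error scales as 1/√n, so n₂ = n₁·(E₁/E₂)².
n₂ = 211 × (6.22/2.49)² = 211 × 6.24 = 1316.64
Round up: n₂ = 1317.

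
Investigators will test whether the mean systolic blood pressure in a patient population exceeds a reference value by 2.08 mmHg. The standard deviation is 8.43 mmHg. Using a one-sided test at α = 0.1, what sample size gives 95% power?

For a one-sample z-test, n = ((z_α + z_β)·σ/δ)².
z_α = 1.282 (one-sided α = 0.1); z_β = 1.645 (power 95% → β = 0.05).
n = (2.927 × 8.43 / 2.08)² = 140.73
Round up: n = 141.

141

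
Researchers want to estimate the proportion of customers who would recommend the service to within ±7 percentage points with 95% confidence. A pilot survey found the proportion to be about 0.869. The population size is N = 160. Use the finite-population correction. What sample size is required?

n = 58

For a proportion with margin E = 0.07 at 95% confidence, z = 1.960.
n = p̂(1−p̂)(z/E)² = 0.869 × 0.131 × (1.960/0.07)² = 89.25 — call this n₀.
Finite-population correction with N = 160: n = n₀ / (1 + (n₀−1)/N) = 89.25 / 1.552 = 57.51
Round up: n = 58.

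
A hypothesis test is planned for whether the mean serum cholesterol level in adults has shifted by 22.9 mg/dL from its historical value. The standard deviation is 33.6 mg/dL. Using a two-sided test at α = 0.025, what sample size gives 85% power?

For a one-sample z-test, n = ((z_{α/2} + z_β)·σ/δ)².
z_{α/2} = 2.241 (two-sided α = 0.025); z_β = 1.036 (power 85% → β = 0.15).
n = (3.277 × 33.6 / 22.9)² = 23.12
Round up: n = 24.

n = 24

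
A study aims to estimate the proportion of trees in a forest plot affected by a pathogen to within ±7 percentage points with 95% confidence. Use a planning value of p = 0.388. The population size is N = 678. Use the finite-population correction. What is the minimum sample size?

For a proportion with margin E = 0.07 at 95% confidence, z = 1.960.
n = p̂(1−p̂)(z/E)² = 0.388 × 0.612 × (1.960/0.07)² = 186.17 — call this n₀.
Finite-population correction with N = 678: n = n₀ / (1 + (n₀−1)/N) = 186.17 / 1.273 = 146.25
Round up: n = 147.

147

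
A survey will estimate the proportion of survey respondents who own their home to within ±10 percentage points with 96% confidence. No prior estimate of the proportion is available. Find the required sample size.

For a proportion with margin E = 0.1 at 96% confidence, z = 2.054.
With no prior estimate, use p = 0.5, which maximizes p(1−p) at 0.25.
n = 0.25 × (z/E)² = 0.25 × (2.054/0.1)² = 105.47
Round up: n = 106.

106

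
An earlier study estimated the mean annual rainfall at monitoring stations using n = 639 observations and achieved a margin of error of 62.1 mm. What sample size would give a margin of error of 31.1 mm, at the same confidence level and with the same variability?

Margin of error scales as 1/√n, so n₂ = n₁·(E₁/E₂)².
n₂ = 639 × (62.1/31.1)² = 639 × 3.987 = 2547.69
Round up: n₂ = 2548.

2548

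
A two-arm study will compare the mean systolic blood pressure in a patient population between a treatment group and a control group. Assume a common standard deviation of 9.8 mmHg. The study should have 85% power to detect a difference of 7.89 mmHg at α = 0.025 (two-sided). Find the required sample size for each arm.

34 per group

For two equal groups, n per group = 2·((z_{α/2} + z_β)·σ/δ)².
z_{α/2} = 2.241; z_β = 1.036 (power 85%).
n = 2 × (3.277 × 9.8 / 7.89)² = 2 × 16.57 = 33.14
Round up: n = 34 per group.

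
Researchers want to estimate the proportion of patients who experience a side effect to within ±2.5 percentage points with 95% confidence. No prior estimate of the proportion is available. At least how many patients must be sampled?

For a proportion with margin E = 0.025 at 95% confidence, z = 1.960.
With no prior estimate, use p = 0.5, which maximizes p(1−p) at 0.25.
n = 0.25 × (z/E)² = 0.25 × (1.960/0.025)² = 1536.64
Round up: n = 1537.

1537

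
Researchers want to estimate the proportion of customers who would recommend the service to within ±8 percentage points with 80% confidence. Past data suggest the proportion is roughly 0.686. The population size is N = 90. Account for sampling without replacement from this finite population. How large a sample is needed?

35

For a proportion with margin E = 0.08 at 80% confidence, z = 1.282.
n = p̂(1−p̂)(z/E)² = 0.686 × 0.314 × (1.282/0.08)² = 55.32 — call this n₀.
Finite-population correction with N = 90: n = n₀ / (1 + (n₀−1)/N) = 55.32 / 1.604 = 34.49
Round up: n = 35.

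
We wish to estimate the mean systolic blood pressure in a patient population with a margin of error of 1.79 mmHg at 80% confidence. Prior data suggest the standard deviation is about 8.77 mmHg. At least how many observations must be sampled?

For a mean, the margin of error is E = z·σ/√n, so n = (zσ/E)².
At 80% confidence, z = 1.282.
n = (1.282 × 8.77 / 1.79)² = 39.45
Round up: n = 40.

n = 40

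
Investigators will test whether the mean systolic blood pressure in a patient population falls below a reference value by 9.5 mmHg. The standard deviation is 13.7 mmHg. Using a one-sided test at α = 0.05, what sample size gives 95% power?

For a one-sample z-test, n = ((z_α + z_β)·σ/δ)².
z_α = 1.645 (one-sided α = 0.05); z_β = 1.645 (power 95% → β = 0.05).
n = (3.290 × 13.7 / 9.5)² = 22.51
Round up: n = 23.

n = 23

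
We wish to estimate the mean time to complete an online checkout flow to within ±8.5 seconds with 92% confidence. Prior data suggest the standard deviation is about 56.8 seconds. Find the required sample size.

For a mean, the margin of error is E = z·σ/√n, so n = (zσ/E)².
At 92% confidence, z = 1.751.
n = (1.751 × 56.8 / 8.5)² = 136.91
Round up: n = 137.

n = 137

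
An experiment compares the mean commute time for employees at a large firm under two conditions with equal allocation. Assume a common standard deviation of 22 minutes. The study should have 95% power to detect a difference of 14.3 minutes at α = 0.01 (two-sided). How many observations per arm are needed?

85 per group

For two equal groups, n per group = 2·((z_{α/2} + z_β)·σ/δ)².
z_{α/2} = 2.576; z_β = 1.645 (power 95%).
n = 2 × (4.221 × 22 / 14.3)² = 2 × 42.17 = 84.34
Round up: n = 85 per group.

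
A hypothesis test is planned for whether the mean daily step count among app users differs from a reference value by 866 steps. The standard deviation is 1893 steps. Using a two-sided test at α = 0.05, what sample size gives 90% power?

For a one-sample z-test, n = ((z_{α/2} + z_β)·σ/δ)².
z_{α/2} = 1.960 (two-sided α = 0.05); z_β = 1.282 (power 90% → β = 0.1).
n = (3.242 × 1893 / 866)² = 50.22
Round up: n = 51.

51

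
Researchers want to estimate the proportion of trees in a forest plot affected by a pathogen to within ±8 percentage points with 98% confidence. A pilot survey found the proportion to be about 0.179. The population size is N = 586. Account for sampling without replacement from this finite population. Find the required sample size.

n = 103

For a proportion with margin E = 0.08 at 98% confidence, z = 2.326.
n = p̂(1−p̂)(z/E)² = 0.179 × 0.821 × (2.326/0.08)² = 124.23 — call this n₀.
Finite-population correction with N = 586: n = n₀ / (1 + (n₀−1)/N) = 124.23 / 1.21 = 102.67
Round up: n = 103.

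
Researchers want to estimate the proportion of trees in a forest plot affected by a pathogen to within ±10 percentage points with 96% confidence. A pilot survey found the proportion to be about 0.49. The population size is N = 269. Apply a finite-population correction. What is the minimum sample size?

76

For a proportion with margin E = 0.1 at 96% confidence, z = 2.054.
n = p̂(1−p̂)(z/E)² = 0.49 × 0.51 × (2.054/0.1)² = 105.43 — call this n₀.
Finite-population correction with N = 269: n = n₀ / (1 + (n₀−1)/N) = 105.43 / 1.388 = 75.96
Round up: n = 76.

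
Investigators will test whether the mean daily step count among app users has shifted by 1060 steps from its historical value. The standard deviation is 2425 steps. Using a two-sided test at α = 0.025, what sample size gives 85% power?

For a one-sample z-test, n = ((z_{α/2} + z_β)·σ/δ)².
z_{α/2} = 2.241 (two-sided α = 0.025); z_β = 1.036 (power 85% → β = 0.15).
n = (3.277 × 2425 / 1060)² = 56.20
Round up: n = 57.

57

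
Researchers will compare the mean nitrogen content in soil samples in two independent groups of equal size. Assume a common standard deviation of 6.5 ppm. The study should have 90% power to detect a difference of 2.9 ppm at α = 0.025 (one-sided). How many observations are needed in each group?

106 per group

For two equal groups, n per group = 2·((z_α + z_β)·σ/δ)².
z_α = 1.960; z_β = 1.282 (power 90%).
n = 2 × (3.242 × 6.5 / 2.9)² = 2 × 52.80 = 105.60
Round up: n = 106 per group.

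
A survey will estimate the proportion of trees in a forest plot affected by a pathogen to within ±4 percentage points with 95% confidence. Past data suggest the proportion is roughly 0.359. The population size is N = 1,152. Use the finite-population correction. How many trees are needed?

For a proportion with margin E = 0.04 at 95% confidence, z = 1.960.
n = p̂(1−p̂)(z/E)² = 0.359 × 0.641 × (1.960/0.04)² = 552.52 — call this n₀.
Finite-population correction with N = 1,152: n = n₀ / (1 + (n₀−1)/N) = 552.52 / 1.479 = 373.58
Round up: n = 374.

374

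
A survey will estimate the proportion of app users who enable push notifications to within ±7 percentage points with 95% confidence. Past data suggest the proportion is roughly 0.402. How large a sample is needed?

189

For a proportion with margin E = 0.07 at 95% confidence, z = 1.960.
n = p̂(1−p̂)(z/E)² = 0.402 × 0.598 × (1.960/0.07)² = 188.47
Round up: n = 189.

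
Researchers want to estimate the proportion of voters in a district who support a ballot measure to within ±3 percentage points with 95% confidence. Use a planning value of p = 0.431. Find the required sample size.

For a proportion with margin E = 0.03 at 95% confidence, z = 1.960.
n = p̂(1−p̂)(z/E)² = 0.431 × 0.569 × (1.960/0.03)² = 1046.79
Round up: n = 1047.

1047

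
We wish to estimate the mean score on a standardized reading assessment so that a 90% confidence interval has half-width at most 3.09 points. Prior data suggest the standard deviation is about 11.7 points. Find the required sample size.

39

For a mean, the margin of error is E = z·σ/√n, so n = (zσ/E)².
At 90% confidence, z = 1.645.
n = (1.645 × 11.7 / 3.09)² = 38.80
Round up: n = 39.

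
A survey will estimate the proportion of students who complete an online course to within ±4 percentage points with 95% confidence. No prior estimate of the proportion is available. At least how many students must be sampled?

For a proportion with margin E = 0.04 at 95% confidence, z = 1.960.
With no prior estimate, use p = 0.5, which maximizes p(1−p) at 0.25.
n = 0.25 × (z/E)² = 0.25 × (1.960/0.04)² = 600.25
Round up: n = 601.

601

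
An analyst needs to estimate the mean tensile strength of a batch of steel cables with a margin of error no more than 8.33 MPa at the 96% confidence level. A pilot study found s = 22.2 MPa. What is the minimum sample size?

For a mean, the margin of error is E = z·σ/√n, so n = (zσ/E)².
At 96% confidence, z = 2.054.
n = (2.054 × 22.2 / 8.33)² = 29.97
Round up: n = 30.

30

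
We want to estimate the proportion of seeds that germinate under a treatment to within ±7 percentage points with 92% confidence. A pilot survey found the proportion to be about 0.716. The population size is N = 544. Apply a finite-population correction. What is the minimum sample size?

104

For a proportion with margin E = 0.07 at 92% confidence, z = 1.751.
n = p̂(1−p̂)(z/E)² = 0.716 × 0.284 × (1.751/0.07)² = 127.24 — call this n₀.
Finite-population correction with N = 544: n = n₀ / (1 + (n₀−1)/N) = 127.24 / 1.232 = 103.28
Round up: n = 104.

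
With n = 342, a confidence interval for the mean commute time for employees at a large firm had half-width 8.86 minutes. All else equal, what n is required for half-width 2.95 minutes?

n = 3085

Margin of error scales as 1/√n, so n₂ = n₁·(E₁/E₂)².
n₂ = 342 × (8.86/2.95)² = 342 × 9.02 = 3084.84
Round up: n₂ = 3085.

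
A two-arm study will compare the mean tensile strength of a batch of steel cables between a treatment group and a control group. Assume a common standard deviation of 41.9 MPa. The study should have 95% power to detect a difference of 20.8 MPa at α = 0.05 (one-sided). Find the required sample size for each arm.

88 per group

For two equal groups, n per group = 2·((z_α + z_β)·σ/δ)².
z_α = 1.645; z_β = 1.645 (power 95%).
n = 2 × (3.290 × 41.9 / 20.8)² = 2 × 43.92 = 87.84
Round up: n = 88 per group.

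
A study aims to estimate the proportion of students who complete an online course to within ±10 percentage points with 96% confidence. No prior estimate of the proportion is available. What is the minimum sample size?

For a proportion with margin E = 0.1 at 96% confidence, z = 2.054.
With no prior estimate, use p = 0.5, which maximizes p(1−p) at 0.25.
n = 0.25 × (z/E)² = 0.25 × (2.054/0.1)² = 105.47
Round up: n = 106.

n = 106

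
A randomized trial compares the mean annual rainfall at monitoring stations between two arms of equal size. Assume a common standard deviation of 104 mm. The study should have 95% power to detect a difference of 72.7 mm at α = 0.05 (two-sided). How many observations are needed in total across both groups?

108 total

For two equal groups, n per group = 2·((z_{α/2} + z_β)·σ/δ)².
z_{α/2} = 1.960; z_β = 1.645 (power 95%).
n = 2 × (3.605 × 104 / 72.7)² = 2 × 26.60 = 53.20
Round up: n = 54 per group.
Total across both groups: 2 × 54 = 108.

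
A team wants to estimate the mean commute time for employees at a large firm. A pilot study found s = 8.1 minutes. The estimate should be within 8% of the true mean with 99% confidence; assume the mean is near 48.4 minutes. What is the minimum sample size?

For a mean, the margin of error is E = z·σ/√n, so n = (zσ/E)².
At 99% confidence, z = 2.576.
E = 8% of 48.4 = 3.872 minutes.
n = (2.576 × 8.1 / 3.872)² = 29.04
Round up: n = 30.

30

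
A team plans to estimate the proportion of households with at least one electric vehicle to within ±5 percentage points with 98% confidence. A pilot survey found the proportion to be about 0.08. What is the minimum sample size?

For a proportion with margin E = 0.05 at 98% confidence, z = 2.326.
n = p̂(1−p̂)(z/E)² = 0.08 × 0.92 × (2.326/0.05)² = 159.28
Round up: n = 160.

n = 160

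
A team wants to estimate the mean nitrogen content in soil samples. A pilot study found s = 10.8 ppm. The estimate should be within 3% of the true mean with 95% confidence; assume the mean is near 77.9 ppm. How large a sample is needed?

n = 83

For a mean, the margin of error is E = z·σ/√n, so n = (zσ/E)².
At 95% confidence, z = 1.960.
E = 3% of 77.9 = 2.337 ppm.
n = (1.960 × 10.8 / 2.337)² = 82.04
Round up: n = 83.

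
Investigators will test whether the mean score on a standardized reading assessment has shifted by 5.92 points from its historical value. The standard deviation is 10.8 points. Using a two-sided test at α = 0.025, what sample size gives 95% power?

51

For a one-sample z-test, n = ((z_{α/2} + z_β)·σ/δ)².
z_{α/2} = 2.241 (two-sided α = 0.025); z_β = 1.645 (power 95% → β = 0.05).
n = (3.886 × 10.8 / 5.92)² = 50.26
Round up: n = 51.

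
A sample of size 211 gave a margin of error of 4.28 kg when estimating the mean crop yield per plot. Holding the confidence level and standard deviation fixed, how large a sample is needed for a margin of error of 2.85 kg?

Margin of error scales as 1/√n, so n₂ = n₁·(E₁/E₂)².
n₂ = 211 × (4.28/2.85)² = 211 × 2.255 = 475.80
Round up: n₂ = 476.

476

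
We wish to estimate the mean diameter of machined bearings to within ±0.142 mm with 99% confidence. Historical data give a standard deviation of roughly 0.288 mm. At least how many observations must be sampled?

28

For a mean, the margin of error is E = z·σ/√n, so n = (zσ/E)².
At 99% confidence, z = 2.576.
n = (2.576 × 0.288 / 0.142)² = 27.30
Round up: n = 28.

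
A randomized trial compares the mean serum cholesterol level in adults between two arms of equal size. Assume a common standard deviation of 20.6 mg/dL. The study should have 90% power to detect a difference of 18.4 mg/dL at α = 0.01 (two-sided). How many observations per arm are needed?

For two equal groups, n per group = 2·((z_{α/2} + z_β)·σ/δ)².
z_{α/2} = 2.576; z_β = 1.282 (power 90%).
n = 2 × (3.858 × 20.6 / 18.4)² = 2 × 18.66 = 37.32
Round up: n = 38 per group.

38 per group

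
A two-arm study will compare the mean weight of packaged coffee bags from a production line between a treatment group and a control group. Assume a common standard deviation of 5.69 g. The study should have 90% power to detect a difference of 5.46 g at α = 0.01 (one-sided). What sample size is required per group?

For two equal groups, n per group = 2·((z_α + z_β)·σ/δ)².
z_α = 2.326; z_β = 1.282 (power 90%).
n = 2 × (3.608 × 5.69 / 5.46)² = 2 × 14.14 = 28.28
Round up: n = 29 per group.

29 per group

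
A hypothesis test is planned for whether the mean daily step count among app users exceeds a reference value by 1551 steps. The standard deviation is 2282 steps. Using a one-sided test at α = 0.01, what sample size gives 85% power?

25

For a one-sample z-test, n = ((z_α + z_β)·σ/δ)².
z_α = 2.326 (one-sided α = 0.01); z_β = 1.036 (power 85% → β = 0.15).
n = (3.362 × 2282 / 1551)² = 24.47
Round up: n = 25.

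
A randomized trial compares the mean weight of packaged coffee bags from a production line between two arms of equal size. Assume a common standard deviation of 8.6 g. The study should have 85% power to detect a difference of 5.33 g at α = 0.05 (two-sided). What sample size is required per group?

For two equal groups, n per group = 2·((z_{α/2} + z_β)·σ/δ)².
z_{α/2} = 1.960; z_β = 1.036 (power 85%).
n = 2 × (2.996 × 8.6 / 5.33)² = 2 × 23.37 = 46.74
Round up: n = 47 per group.

47 per group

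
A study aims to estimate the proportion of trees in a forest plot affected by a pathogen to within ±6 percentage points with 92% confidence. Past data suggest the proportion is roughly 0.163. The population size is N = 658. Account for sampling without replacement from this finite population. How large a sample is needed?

n = 99

For a proportion with margin E = 0.06 at 92% confidence, z = 1.751.
n = p̂(1−p̂)(z/E)² = 0.163 × 0.837 × (1.751/0.06)² = 116.19 — call this n₀.
Finite-population correction with N = 658: n = n₀ / (1 + (n₀−1)/N) = 116.19 / 1.175 = 98.89
Round up: n = 99.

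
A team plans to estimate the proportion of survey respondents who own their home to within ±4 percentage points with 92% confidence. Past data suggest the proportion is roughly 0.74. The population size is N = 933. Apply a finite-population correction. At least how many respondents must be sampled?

For a proportion with margin E = 0.04 at 92% confidence, z = 1.751.
n = p̂(1−p̂)(z/E)² = 0.74 × 0.26 × (1.751/0.04)² = 368.69 — call this n₀.
Finite-population correction with N = 933: n = n₀ / (1 + (n₀−1)/N) = 368.69 / 1.394 = 264.48
Round up: n = 265.

265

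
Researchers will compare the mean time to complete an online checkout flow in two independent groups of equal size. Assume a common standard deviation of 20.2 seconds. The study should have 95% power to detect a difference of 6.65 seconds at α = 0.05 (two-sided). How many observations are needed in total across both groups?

For two equal groups, n per group = 2·((z_{α/2} + z_β)·σ/δ)².
z_{α/2} = 1.960; z_β = 1.645 (power 95%).
n = 2 × (3.605 × 20.2 / 6.65)² = 2 × 119.91 = 239.82
Round up: n = 240 per group.
Total across both groups: 2 × 240 = 480.

480 total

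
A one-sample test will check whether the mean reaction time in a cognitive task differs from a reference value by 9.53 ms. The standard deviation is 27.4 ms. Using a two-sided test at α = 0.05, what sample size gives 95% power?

For a one-sample z-test, n = ((z_{α/2} + z_β)·σ/δ)².
z_{α/2} = 1.960 (two-sided α = 0.05); z_β = 1.645 (power 95% → β = 0.05).
n = (3.605 × 27.4 / 9.53)² = 107.43
Round up: n = 108.

108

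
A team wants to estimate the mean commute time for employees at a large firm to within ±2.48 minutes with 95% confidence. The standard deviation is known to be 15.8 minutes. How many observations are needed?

For a mean, the margin of error is E = z·σ/√n, so n = (zσ/E)².
At 95% confidence, z = 1.960.
n = (1.960 × 15.8 / 2.48)² = 155.93
Round up: n = 156.

156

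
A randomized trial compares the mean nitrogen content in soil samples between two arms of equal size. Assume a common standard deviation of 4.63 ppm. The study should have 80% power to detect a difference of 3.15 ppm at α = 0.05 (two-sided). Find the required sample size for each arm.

For two equal groups, n per group = 2·((z_{α/2} + z_β)·σ/δ)².
z_{α/2} = 1.960; z_β = 0.842 (power 80%).
n = 2 × (2.802 × 4.63 / 3.15)² = 2 × 16.96 = 33.92
Round up: n = 34 per group.

34 per group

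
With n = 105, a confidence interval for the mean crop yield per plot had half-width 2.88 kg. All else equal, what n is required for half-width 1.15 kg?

n = 659

Margin of error scales as 1/√n, so n₂ = n₁·(E₁/E₂)².
n₂ = 105 × (2.88/1.15)² = 105 × 6.272 = 658.56
Round up: n₂ = 659.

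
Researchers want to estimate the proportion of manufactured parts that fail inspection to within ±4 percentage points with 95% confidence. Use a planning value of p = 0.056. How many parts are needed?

127

For a proportion with margin E = 0.04 at 95% confidence, z = 1.960.
n = p̂(1−p̂)(z/E)² = 0.056 × 0.944 × (1.960/0.04)² = 126.93
Round up: n = 127.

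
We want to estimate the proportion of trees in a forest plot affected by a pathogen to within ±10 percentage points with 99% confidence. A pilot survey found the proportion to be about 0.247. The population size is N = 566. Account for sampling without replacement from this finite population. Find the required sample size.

102

For a proportion with margin E = 0.1 at 99% confidence, z = 2.576.
n = p̂(1−p̂)(z/E)² = 0.247 × 0.753 × (2.576/0.1)² = 123.42 — call this n₀.
Finite-population correction with N = 566: n = n₀ / (1 + (n₀−1)/N) = 123.42 / 1.216 = 101.50
Round up: n = 102.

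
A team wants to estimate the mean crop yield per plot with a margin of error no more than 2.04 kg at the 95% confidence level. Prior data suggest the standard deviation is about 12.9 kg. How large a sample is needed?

n = 154

For a mean, the margin of error is E = z·σ/√n, so n = (zσ/E)².
At 95% confidence, z = 1.960.
n = (1.960 × 12.9 / 2.04)² = 153.61
Round up: n = 154.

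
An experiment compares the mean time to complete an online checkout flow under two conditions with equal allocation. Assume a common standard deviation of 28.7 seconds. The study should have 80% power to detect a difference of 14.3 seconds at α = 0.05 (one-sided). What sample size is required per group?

For two equal groups, n per group = 2·((z_α + z_β)·σ/δ)².
z_α = 1.645; z_β = 0.842 (power 80%).
n = 2 × (2.487 × 28.7 / 14.3)² = 2 × 24.91 = 49.82
Round up: n = 50 per group.

50 per group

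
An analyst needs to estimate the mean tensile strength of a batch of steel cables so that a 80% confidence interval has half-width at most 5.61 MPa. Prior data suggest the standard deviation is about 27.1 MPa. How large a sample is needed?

39

For a mean, the margin of error is E = z·σ/√n, so n = (zσ/E)².
At 80% confidence, z = 1.282.
n = (1.282 × 27.1 / 5.61)² = 38.35
Round up: n = 39.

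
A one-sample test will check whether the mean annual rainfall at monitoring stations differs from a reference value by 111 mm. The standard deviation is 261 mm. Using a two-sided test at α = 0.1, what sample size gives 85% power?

For a one-sample z-test, n = ((z_{α/2} + z_β)·σ/δ)².
z_{α/2} = 1.645 (two-sided α = 0.1); z_β = 1.036 (power 85% → β = 0.15).
n = (2.681 × 261 / 111)² = 39.74
Round up: n = 40.

40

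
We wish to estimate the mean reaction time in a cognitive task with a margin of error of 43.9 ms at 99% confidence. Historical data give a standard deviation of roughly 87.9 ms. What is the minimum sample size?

For a mean, the margin of error is E = z·σ/√n, so n = (zσ/E)².
At 99% confidence, z = 2.576.
n = (2.576 × 87.9 / 43.9)² = 26.60
Round up: n = 27.

27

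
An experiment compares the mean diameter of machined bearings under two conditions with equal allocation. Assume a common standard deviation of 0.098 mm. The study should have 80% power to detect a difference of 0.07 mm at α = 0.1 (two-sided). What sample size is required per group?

For two equal groups, n per group = 2·((z_{α/2} + z_β)·σ/δ)².
z_{α/2} = 1.645; z_β = 0.842 (power 80%).
n = 2 × (2.487 × 0.098 / 0.07)² = 2 × 12.12 = 24.24
Round up: n = 25 per group.

25 per group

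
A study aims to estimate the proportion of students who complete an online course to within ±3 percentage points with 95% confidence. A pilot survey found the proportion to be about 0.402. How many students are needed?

1027

For a proportion with margin E = 0.03 at 95% confidence, z = 1.960.
n = p̂(1−p̂)(z/E)² = 0.402 × 0.598 × (1.960/0.03)² = 1026.12
Round up: n = 1027.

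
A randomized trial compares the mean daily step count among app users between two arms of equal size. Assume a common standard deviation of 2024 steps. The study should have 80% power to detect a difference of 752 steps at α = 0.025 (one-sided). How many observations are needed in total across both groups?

228 total

For two equal groups, n per group = 2·((z_α + z_β)·σ/δ)².
z_α = 1.960; z_β = 0.842 (power 80%).
n = 2 × (2.802 × 2024 / 752)² = 2 × 56.88 = 113.76
Round up: n = 114 per group.
Total across both groups: 2 × 114 = 228.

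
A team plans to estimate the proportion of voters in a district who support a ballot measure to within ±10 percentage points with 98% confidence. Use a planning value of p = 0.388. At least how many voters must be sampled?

n = 129

For a proportion with margin E = 0.1 at 98% confidence, z = 2.326.
n = p̂(1−p̂)(z/E)² = 0.388 × 0.612 × (2.326/0.1)² = 128.47
Round up: n = 129.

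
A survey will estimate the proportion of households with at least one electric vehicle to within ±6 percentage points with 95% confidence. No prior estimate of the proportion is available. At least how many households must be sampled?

267

For a proportion with margin E = 0.06 at 95% confidence, z = 1.960.
With no prior estimate, use p = 0.5, which maximizes p(1−p) at 0.25.
n = 0.25 × (z/E)² = 0.25 × (1.960/0.06)² = 266.78
Round up: n = 267.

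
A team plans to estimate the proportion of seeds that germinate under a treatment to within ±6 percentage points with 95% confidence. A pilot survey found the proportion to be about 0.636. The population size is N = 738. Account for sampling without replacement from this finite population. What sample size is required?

186

For a proportion with margin E = 0.06 at 95% confidence, z = 1.960.
n = p̂(1−p̂)(z/E)² = 0.636 × 0.364 × (1.960/0.06)² = 247.04 — call this n₀.
Finite-population correction with N = 738: n = n₀ / (1 + (n₀−1)/N) = 247.04 / 1.333 = 185.33
Round up: n = 186.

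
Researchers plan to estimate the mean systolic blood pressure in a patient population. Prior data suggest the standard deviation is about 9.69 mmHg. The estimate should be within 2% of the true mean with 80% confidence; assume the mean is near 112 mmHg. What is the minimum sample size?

For a mean, the margin of error is E = z·σ/√n, so n = (zσ/E)².
At 80% confidence, z = 1.282.
E = 2% of 112 = 2.24 mmHg.
n = (1.282 × 9.69 / 2.24)² = 30.76
Round up: n = 31.

n = 31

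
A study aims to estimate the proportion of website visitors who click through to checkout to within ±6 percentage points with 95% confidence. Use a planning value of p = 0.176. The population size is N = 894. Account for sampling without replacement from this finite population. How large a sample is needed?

133

For a proportion with margin E = 0.06 at 95% confidence, z = 1.960.
n = p̂(1−p̂)(z/E)² = 0.176 × 0.824 × (1.960/0.06)² = 154.76 — call this n₀.
Finite-population correction with N = 894: n = n₀ / (1 + (n₀−1)/N) = 154.76 / 1.172 = 132.05
Round up: n = 133.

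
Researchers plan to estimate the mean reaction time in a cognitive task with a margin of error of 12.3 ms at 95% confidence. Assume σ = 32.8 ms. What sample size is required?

For a mean, the margin of error is E = z·σ/√n, so n = (zσ/E)².
At 95% confidence, z = 1.960.
n = (1.960 × 32.8 / 12.3)² = 27.32
Round up: n = 28.

28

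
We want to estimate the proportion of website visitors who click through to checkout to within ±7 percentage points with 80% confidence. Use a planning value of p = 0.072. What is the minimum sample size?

For a proportion with margin E = 0.07 at 80% confidence, z = 1.282.
n = p̂(1−p̂)(z/E)² = 0.072 × 0.928 × (1.282/0.07)² = 22.41
Round up: n = 23.

23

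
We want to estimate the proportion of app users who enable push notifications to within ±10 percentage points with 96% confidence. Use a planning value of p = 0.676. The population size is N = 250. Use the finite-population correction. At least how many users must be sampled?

For a proportion with margin E = 0.1 at 96% confidence, z = 2.054.
n = p̂(1−p̂)(z/E)² = 0.676 × 0.324 × (2.054/0.1)² = 92.40 — call this n₀.
Finite-population correction with N = 250: n = n₀ / (1 + (n₀−1)/N) = 92.40 / 1.366 = 67.64
Round up: n = 68.

68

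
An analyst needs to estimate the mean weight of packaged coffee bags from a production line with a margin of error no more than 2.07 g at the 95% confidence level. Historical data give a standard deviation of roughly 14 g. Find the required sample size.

For a mean, the margin of error is E = z·σ/√n, so n = (zσ/E)².
At 95% confidence, z = 1.960.
n = (1.960 × 14 / 2.07)² = 175.72
Round up: n = 176.

176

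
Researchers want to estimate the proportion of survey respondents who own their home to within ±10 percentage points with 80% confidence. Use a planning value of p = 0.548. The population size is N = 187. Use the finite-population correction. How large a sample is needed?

34

For a proportion with margin E = 0.1 at 80% confidence, z = 1.282.
n = p̂(1−p̂)(z/E)² = 0.548 × 0.452 × (1.282/0.1)² = 40.71 — call this n₀.
Finite-population correction with N = 187: n = n₀ / (1 + (n₀−1)/N) = 40.71 / 1.212 = 33.59
Round up: n = 34.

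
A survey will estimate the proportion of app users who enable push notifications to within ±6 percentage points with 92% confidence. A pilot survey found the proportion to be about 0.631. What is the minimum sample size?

For a proportion with margin E = 0.06 at 92% confidence, z = 1.751.
n = p̂(1−p̂)(z/E)² = 0.631 × 0.369 × (1.751/0.06)² = 198.30
Round up: n = 199.

n = 199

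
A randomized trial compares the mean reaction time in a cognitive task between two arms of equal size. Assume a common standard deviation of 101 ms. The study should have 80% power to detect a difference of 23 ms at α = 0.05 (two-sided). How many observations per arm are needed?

303 per group

For two equal groups, n per group = 2·((z_{α/2} + z_β)·σ/δ)².
z_{α/2} = 1.960; z_β = 0.842 (power 80%).
n = 2 × (2.802 × 101 / 23)² = 2 × 151.40 = 302.80
Round up: n = 303 per group.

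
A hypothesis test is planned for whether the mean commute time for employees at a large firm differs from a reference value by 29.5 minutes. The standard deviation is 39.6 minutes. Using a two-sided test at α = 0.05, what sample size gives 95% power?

24

For a one-sample z-test, n = ((z_{α/2} + z_β)·σ/δ)².
z_{α/2} = 1.960 (two-sided α = 0.05); z_β = 1.645 (power 95% → β = 0.05).
n = (3.605 × 39.6 / 29.5)² = 23.42
Round up: n = 24.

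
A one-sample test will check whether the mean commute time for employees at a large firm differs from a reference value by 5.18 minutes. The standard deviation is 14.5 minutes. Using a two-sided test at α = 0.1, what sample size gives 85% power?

57

For a one-sample z-test, n = ((z_{α/2} + z_β)·σ/δ)².
z_{α/2} = 1.645 (two-sided α = 0.1); z_β = 1.036 (power 85% → β = 0.15).
n = (2.681 × 14.5 / 5.18)² = 56.32
Round up: n = 57.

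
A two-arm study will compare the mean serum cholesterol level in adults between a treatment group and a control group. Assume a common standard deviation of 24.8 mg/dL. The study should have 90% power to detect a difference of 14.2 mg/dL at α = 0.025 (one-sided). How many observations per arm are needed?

65 per group

For two equal groups, n per group = 2·((z_α + z_β)·σ/δ)².
z_α = 1.960; z_β = 1.282 (power 90%).
n = 2 × (3.242 × 24.8 / 14.2)² = 2 × 32.06 = 64.12
Round up: n = 65 per group.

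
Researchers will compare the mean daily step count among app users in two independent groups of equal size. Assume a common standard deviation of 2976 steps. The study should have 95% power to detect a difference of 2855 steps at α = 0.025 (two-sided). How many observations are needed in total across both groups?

For two equal groups, n per group = 2·((z_{α/2} + z_β)·σ/δ)².
z_{α/2} = 2.241; z_β = 1.645 (power 95%).
n = 2 × (3.886 × 2976 / 2855)² = 2 × 16.41 = 32.82
Round up: n = 33 per group.
Total across both groups: 2 × 33 = 66.

66 total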